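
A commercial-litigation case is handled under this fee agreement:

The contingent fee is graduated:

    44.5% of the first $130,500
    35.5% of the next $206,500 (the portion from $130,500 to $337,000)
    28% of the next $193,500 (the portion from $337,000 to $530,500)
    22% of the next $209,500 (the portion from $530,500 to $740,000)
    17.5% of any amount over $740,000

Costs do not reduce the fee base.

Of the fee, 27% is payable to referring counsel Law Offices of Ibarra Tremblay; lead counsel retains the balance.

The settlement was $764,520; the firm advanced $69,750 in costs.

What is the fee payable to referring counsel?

$63,704.07

Fee base is the gross recovery, $764,520; costs are reimbursed separately.
First $130,500 at 44.5% = $58,072.50
Next $206,500 at 35.5% = $73,307.50
Next $193,500 at 28% = $54,180.00
Next $209,500 at 22% = $46,090.00
Remaining $24,520 at 17.5% = $4,291.00
Fee: $58,072.50 + $73,307.50 + $54,180.00 + $46,090.00 + $4,291.00 = $235,941.00
Referral share: 27% of $235,941.00 = $63,704.07; lead counsel retains $235,941.00 − $63,704.07 = $172,236.93.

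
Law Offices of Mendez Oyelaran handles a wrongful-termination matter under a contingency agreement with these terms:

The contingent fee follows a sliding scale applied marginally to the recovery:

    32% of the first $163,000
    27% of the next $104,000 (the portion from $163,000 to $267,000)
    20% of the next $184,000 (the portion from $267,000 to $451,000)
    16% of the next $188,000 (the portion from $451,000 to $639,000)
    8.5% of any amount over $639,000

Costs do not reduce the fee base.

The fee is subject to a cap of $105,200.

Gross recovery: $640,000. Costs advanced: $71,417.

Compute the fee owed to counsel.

$105,200.00

Fee base is the gross recovery, $640,000; costs are reimbursed separately.
First $163,000 at 32% = $52,160.00
Next $104,000 at 27% = $28,080.00
Next $184,000 at 20% = $36,800.00
Next $188,000 at 16% = $30,080.00
Remaining $1,000 at 8.5% = $85.00
Fee: $52,160.00 + $28,080.00 + $36,800.00 + $30,080.00 + $85.00 = $147,205.00
$147,205.00 exceeds the $105,200 cap, so the fee is capped at $105,200.00.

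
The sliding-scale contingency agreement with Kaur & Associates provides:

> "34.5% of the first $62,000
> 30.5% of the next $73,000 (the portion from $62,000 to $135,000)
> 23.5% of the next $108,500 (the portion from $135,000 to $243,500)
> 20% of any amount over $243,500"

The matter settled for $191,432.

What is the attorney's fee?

$56,916.52

First $62,000 at 34.5% = $21,390.00
Next $73,000 at 30.5% = $22,265.00
Remaining $56,432 at 23.5% = $13,261.52
Fee: $21,390.00 + $22,265.00 + $13,261.52 = $56,916.52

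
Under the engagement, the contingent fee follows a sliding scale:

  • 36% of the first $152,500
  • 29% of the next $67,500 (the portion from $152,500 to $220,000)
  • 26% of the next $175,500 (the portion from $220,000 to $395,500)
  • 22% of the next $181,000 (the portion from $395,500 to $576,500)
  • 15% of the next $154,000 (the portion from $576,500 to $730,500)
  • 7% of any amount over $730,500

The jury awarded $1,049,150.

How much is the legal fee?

First $152,500 at 36% = $54,900.00
Next $67,500 at 29% = $19,575.00
Next $175,500 at 26% = $45,630.00
Next $181,000 at 22% = $39,820.00
Next $154,000 at 15% = $23,100.00
Remaining $318,650 at 7% = $22,305.50
Fee: $54,900.00 + $19,575.00 + $45,630.00 + $39,820.00 + $23,100.00 + $22,305.50 = $205,330.50

$205,330.50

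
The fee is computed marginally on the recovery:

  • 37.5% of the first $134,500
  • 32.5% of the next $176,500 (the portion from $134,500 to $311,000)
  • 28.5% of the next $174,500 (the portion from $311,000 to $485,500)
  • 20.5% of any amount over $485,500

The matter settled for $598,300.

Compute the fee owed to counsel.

First $134,500 at 37.5% = $50,437.50
Next $176,500 at 32.5% = $57,362.50
Next $174,500 at 28.5% = $49,732.50
Remaining $112,800 at 20.5% = $23,124.00
Fee: $50,437.50 + $57,362.50 + $49,732.50 + $23,124.00 = $180,656.50

$180,656.50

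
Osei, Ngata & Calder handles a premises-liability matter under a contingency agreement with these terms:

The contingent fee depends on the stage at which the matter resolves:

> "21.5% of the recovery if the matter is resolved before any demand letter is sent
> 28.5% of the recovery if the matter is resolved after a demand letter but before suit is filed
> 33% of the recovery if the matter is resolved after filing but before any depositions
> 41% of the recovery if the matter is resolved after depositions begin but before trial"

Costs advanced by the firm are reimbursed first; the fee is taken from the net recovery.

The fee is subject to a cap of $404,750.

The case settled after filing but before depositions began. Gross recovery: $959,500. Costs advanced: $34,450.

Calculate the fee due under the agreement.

Fee base (net of costs): $959,500 − $34,450 = $925,050
The matter settled after filing but before depositions began, so the 33% rate applies.
$925,050 × 33% = $305,266.50
$305,266.50 is under the $404,750 cap.

$305,266.50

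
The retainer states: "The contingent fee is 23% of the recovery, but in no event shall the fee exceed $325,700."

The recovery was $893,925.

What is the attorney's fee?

$205,602.75

23% of $893,925 = $205,602.75
That is under the $325,700 cap.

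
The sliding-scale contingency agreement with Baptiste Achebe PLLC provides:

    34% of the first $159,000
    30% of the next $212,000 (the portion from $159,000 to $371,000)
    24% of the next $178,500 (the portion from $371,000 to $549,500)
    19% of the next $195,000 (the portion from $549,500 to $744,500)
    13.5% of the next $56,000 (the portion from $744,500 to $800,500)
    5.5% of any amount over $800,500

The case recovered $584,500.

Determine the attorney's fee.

First $159,000 at 34% = $54,060.00
Next $212,000 at 30% = $63,600.00
Next $178,500 at 24% = $42,840.00
Remaining $35,000 at 19% = $6,650.00
Fee: $54,060.00 + $63,600.00 + $42,840.00 + $6,650.00 = $167,150.00

$167,150.00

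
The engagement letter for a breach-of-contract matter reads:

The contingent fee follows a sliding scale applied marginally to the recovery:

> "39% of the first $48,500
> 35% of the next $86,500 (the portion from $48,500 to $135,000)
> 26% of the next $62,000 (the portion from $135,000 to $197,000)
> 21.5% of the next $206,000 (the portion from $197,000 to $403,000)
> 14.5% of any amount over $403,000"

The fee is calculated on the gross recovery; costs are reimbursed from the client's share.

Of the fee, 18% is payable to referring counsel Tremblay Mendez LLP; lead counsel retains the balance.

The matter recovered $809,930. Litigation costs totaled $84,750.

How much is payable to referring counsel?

Fee base is the gross recovery, $809,930; costs are reimbursed separately.
First $48,500 at 39% = $18,915.00
Next $86,500 at 35% = $30,275.00
Next $62,000 at 26% = $16,120.00
Next $206,000 at 21.5% = $44,290.00
Remaining $406,930 at 14.5% = $59,004.85
Fee: $18,915.00 + $30,275.00 + $16,120.00 + $44,290.00 + $59,004.85 = $168,604.85
Referral share: 18% of $168,604.85 = $30,348.87; lead counsel retains $168,604.85 − $30,348.87 = $138,255.98.

$30,348.87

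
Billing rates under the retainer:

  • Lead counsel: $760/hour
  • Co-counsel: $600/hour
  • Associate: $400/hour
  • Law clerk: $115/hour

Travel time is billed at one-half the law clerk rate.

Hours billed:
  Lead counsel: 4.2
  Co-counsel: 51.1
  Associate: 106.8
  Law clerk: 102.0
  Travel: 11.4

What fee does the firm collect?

Lead counsel: 4.2 × $760 = $3,192.00
Co-counsel: 51.1 × $600 = $30,660.00
Associate: 106.8 × $400 = $42,720.00
Law clerk: 102.0 × $115 = $11,730.00
Subtotal: $3,192.00 + $30,660.00 + $42,720.00 + $11,730.00 = $88,302.00
Travel: 11.4 × ($115 ÷ 2) = 11.4 × $57.50 = $655.50
Total: $88,302.00 + $655.50 = $88,957.50

$88,957.50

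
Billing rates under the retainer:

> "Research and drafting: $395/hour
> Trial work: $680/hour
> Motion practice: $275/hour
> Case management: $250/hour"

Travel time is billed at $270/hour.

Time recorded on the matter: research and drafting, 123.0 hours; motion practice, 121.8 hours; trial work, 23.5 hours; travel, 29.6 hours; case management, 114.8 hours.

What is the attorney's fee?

$134,752.00

Research and drafting: 123.0 × $395 = $48,585.00
Trial work: 23.5 × $680 = $15,980.00
Motion practice: 121.8 × $275 = $33,495.00
Case management: 114.8 × $250 = $28,700.00
Subtotal: $48,585.00 + $15,980.00 + $33,495.00 + $28,700.00 = $126,760.00
Travel: 29.6 × $270 = $7,992.00
Total: $126,760.00 + $7,992.00 = $134,752.00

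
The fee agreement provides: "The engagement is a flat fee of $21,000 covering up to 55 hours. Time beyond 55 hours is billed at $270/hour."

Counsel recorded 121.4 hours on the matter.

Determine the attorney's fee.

Flat fee: $21,000.00
Excess hours: 121.4 − 55 = 66.4
Overrun: 66.4 × $270 = $17,928.00
Total: $21,000.00 + $17,928.00 = $38,928.00

$38,928.00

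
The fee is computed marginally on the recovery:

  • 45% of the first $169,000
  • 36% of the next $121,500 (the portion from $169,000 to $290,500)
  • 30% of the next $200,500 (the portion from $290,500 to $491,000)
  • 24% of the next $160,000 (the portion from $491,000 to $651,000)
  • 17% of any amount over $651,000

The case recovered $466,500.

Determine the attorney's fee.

First $169,000 at 45% = $76,050.00
Next $121,500 at 36% = $43,740.00
Remaining $176,000 at 30% = $52,800.00
Fee: $76,050.00 + $43,740.00 + $52,800.00 = $172,590.00

$172,590.00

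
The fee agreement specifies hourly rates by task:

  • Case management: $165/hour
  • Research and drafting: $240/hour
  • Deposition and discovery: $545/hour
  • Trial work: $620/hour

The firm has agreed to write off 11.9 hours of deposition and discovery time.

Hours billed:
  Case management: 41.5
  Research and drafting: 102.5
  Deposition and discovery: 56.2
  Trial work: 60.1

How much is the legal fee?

Case management: 41.5 × $165 = $6,847.50
Research and drafting: 102.5 × $240 = $24,600.00
Deposition and discovery: 56.2 × $545 = $30,629.00
Trial work: 60.1 × $620 = $37,262.00
Subtotal: $99,338.50
Write-off: 11.9 × $545 = $6,485.50
Total: $99,338.50 − $6,485.50 = $92,853.00

$92,853.00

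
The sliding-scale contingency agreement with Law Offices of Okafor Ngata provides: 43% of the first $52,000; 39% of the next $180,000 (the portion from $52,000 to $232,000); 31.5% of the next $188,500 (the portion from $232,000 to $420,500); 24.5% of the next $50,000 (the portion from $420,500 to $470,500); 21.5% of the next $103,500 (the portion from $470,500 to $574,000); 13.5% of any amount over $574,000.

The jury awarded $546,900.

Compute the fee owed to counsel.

First $52,000 at 43% = $22,360.00
Next $180,000 at 39% = $70,200.00
Next $188,500 at 31.5% = $59,377.50
Next $50,000 at 24.5% = $12,250.00
Remaining $76,400 at 21.5% = $16,426.00
Fee: $22,360.00 + $70,200.00 + $59,377.50 + $12,250.00 + $16,426.00 = $180,613.50

$180,613.50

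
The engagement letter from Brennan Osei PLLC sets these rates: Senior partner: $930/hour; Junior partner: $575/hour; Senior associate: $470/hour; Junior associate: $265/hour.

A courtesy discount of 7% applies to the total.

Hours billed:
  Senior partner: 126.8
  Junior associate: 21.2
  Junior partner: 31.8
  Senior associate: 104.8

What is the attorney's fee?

$177,707.19

Senior partner: 126.8 × $930 = $117,924.00
Junior partner: 31.8 × $575 = $18,285.00
Senior associate: 104.8 × $470 = $49,256.00
Junior associate: 21.2 × $265 = $5,618.00
Subtotal: $191,083.00
Less 7% discount: −$13,375.81
Total: $191,083.00 − $13,375.81 = $177,707.19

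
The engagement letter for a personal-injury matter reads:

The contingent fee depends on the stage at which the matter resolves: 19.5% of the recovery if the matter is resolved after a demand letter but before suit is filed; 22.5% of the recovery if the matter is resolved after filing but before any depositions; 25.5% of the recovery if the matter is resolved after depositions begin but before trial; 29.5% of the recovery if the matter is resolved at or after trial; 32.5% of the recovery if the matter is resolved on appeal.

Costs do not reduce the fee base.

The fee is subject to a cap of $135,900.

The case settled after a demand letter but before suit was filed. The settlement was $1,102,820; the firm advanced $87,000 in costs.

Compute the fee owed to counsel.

$135,900.00

Fee base is the gross recovery, $1,102,820; costs are reimbursed separately.
The matter settled after a demand letter but before suit was filed, so the 19.5% rate applies.
$1,102,820 × 19.5% = $215,049.90
$215,049.90 exceeds the $135,900 cap, so the fee is capped at $135,900.00.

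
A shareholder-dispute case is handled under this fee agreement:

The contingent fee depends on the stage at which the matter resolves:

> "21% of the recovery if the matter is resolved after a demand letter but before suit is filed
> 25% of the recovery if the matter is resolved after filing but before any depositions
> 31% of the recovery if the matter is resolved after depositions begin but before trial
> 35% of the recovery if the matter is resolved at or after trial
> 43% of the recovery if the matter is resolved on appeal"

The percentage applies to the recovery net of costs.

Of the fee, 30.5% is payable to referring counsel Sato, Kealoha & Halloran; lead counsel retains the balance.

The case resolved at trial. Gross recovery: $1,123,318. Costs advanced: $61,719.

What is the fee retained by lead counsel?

$258,233.96

Fee base (net of costs): $1,123,318 − $61,719 = $1,061,599
The matter resolved at trial, so the 35% rate applies.
$1,061,599 × 35% = $371,559.65
Referral share: 30.5% of $371,559.65 = $113,325.69; lead counsel retains $371,559.65 − $113,325.69 = $258,233.96.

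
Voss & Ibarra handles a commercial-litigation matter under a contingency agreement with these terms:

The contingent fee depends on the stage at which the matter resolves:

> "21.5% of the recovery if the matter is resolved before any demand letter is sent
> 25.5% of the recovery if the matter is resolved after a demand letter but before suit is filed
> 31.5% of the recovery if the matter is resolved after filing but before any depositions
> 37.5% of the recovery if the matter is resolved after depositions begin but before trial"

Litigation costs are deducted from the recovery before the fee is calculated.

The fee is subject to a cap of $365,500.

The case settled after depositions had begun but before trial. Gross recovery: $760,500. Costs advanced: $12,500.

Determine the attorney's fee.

Fee base (net of costs): $760,500 − $12,500 = $748,000
The matter settled after depositions had begun but before trial, so the 37.5% rate applies.
$748,000 × 37.5% = $280,500.00
$280,500.00 is under the $365,500 cap.

$280,500.00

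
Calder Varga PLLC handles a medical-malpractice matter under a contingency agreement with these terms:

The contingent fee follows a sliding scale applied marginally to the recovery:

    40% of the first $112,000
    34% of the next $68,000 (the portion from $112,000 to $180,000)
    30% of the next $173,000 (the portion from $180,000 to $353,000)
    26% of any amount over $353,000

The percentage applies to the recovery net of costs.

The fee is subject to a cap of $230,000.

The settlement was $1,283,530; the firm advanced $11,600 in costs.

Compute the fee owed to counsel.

Fee base (net of costs): $1,283,530 − $11,600 = $1,271,930
First $112,000 at 40% = $44,800.00
Next $68,000 at 34% = $23,120.00
Next $173,000 at 30% = $51,900.00
Remaining $918,930 at 26% = $238,921.80
Fee: $44,800.00 + $23,120.00 + $51,900.00 + $238,921.80 = $358,741.80
$358,741.80 exceeds the $230,000 cap, so the fee is capped at $230,000.00.

$230,000.00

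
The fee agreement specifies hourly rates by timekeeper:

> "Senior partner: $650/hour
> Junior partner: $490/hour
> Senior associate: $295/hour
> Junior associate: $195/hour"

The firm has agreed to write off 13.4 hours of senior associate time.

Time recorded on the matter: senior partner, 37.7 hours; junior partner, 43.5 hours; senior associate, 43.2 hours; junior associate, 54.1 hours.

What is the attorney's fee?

Senior partner: 37.7 × $650 = $24,505.00
Junior partner: 43.5 × $490 = $21,315.00
Senior associate: 43.2 × $295 = $12,744.00
Junior associate: 54.1 × $195 = $10,549.50
Subtotal: $69,113.50
Write-off: 13.4 × $295 = $3,953.00
Total: $69,113.50 − $3,953.00 = $65,160.50

$65,160.50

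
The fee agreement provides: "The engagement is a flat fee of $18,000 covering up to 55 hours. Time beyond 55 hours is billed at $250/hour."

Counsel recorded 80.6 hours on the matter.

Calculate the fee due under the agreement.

Flat fee: $18,000.00
Excess hours: 80.6 − 55 = 25.6
Overrun: 25.6 × $250 = $6,400.00
Total: $18,000.00 + $6,400.00 = $24,400.00

$24,400.00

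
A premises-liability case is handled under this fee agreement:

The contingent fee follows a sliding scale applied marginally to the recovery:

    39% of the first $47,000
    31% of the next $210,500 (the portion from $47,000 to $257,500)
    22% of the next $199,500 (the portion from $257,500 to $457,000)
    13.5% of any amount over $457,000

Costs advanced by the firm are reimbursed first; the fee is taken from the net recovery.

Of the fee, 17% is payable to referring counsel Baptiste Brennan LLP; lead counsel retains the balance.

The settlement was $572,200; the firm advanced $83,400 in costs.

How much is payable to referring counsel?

Fee base (net of costs): $572,200 − $83,400 = $488,800
First $47,000 at 39% = $18,330.00
Next $210,500 at 31% = $65,255.00
Next $199,500 at 22% = $43,890.00
Remaining $31,800 at 13.5% = $4,293.00
Fee: $18,330.00 + $65,255.00 + $43,890.00 + $4,293.00 = $131,768.00
Referral share: 17% of $131,768.00 = $22,400.56; lead counsel retains $131,768.00 − $22,400.56 = $109,367.44.

$22,400.56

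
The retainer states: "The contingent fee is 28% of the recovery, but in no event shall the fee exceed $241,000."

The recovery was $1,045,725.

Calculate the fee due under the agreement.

28% of $1,045,725 = $292,803.00
That exceeds the $241,000 cap, so the fee is capped at $241,000.

$241,000.00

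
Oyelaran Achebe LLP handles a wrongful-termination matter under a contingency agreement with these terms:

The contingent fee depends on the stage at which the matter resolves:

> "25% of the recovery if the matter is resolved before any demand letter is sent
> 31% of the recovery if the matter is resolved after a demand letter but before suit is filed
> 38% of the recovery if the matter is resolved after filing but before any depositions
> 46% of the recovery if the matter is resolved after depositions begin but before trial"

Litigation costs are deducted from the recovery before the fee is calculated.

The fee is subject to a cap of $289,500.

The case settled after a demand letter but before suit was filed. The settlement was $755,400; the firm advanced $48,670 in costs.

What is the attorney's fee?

Fee base (net of costs): $755,400 − $48,670 = $706,730
The matter settled after a demand letter but before suit was filed, so the 31% rate applies.
$706,730 × 31% = $219,086.30
$219,086.30 is under the $289,500 cap.

$219,086.30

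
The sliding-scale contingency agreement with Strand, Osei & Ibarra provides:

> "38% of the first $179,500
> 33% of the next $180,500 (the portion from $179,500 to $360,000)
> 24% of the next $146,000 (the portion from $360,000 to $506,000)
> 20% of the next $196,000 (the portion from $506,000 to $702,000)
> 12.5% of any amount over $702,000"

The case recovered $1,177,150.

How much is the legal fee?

$261,408.75

First $179,500 at 38% = $68,210.00
Next $180,500 at 33% = $59,565.00
Next $146,000 at 24% = $35,040.00
Next $196,000 at 20% = $39,200.00
Remaining $475,150 at 12.5% = $59,393.75
Fee: $68,210.00 + $59,565.00 + $35,040.00 + $39,200.00 + $59,393.75 = $261,408.75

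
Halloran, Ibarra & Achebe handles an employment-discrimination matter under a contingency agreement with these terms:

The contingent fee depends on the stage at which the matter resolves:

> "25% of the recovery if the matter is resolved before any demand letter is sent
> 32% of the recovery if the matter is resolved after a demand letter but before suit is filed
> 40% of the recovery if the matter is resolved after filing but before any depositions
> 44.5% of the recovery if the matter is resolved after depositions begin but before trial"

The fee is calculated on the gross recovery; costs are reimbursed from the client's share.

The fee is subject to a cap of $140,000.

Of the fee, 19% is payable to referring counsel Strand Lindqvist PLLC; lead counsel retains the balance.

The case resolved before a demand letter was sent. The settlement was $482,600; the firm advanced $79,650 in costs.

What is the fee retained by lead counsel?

Fee base is the gross recovery, $482,600; costs are reimbursed separately.
The matter resolved before a demand letter was sent, so the 25% rate applies.
$482,600 × 25% = $120,650.00
$120,650.00 is under the $140,000 cap.
Referral share: 19% of $120,650.00 = $22,923.50; lead counsel retains $120,650.00 − $22,923.50 = $97,726.50.

$97,726.50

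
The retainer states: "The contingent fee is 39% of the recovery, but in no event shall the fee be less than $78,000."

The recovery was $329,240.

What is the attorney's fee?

39% of $329,240 = $128,403.60
That exceeds the $78,000 minimum.

$128,403.60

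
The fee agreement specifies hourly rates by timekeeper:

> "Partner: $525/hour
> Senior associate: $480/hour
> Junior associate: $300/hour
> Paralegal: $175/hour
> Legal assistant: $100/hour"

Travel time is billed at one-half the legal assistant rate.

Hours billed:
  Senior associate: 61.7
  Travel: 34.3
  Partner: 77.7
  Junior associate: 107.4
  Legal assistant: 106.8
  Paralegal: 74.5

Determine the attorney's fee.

Partner: 77.7 × $525 = $40,792.50
Senior associate: 61.7 × $480 = $29,616.00
Junior associate: 107.4 × $300 = $32,220.00
Paralegal: 74.5 × $175 = $13,037.50
Legal assistant: 106.8 × $100 = $10,680.00
Subtotal: $40,792.50 + $29,616.00 + $32,220.00 + $13,037.50 + $10,680.00 = $126,346.00
Travel: 34.3 × ($100 ÷ 2) = 34.3 × $50.00 = $1,715.00
Total: $126,346.00 + $1,715.00 = $128,061.00

$128,061.00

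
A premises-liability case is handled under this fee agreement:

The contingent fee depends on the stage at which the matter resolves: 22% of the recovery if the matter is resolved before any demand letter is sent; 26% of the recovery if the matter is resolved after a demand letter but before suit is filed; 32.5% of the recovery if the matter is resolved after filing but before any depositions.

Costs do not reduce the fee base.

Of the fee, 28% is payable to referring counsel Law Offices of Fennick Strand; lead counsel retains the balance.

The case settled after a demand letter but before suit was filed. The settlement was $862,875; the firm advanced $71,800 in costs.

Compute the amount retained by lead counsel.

$161,530.20

Fee base is the gross recovery, $862,875; costs are reimbursed separately.
The matter settled after a demand letter but before suit was filed, so the 26% rate applies.
$862,875 × 26% = $224,347.50
Referral share: 28% of $224,347.50 = $62,817.30; lead counsel retains $224,347.50 − $62,817.30 = $161,530.20.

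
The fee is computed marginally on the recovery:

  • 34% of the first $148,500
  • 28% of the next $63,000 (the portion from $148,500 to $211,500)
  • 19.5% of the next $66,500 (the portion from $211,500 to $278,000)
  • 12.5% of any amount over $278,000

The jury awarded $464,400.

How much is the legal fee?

$104,397.50

First $148,500 at 34% = $50,490.00
Next $63,000 at 28% = $17,640.00
Next $66,500 at 19.5% = $12,967.50
Remaining $186,400 at 12.5% = $23,300.00
Fee: $50,490.00 + $17,640.00 + $12,967.50 + $23,300.00 = $104,397.50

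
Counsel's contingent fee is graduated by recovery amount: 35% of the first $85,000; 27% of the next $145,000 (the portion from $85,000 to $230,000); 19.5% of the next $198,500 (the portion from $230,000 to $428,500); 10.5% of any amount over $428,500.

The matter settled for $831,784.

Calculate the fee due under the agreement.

First $85,000 at 35% = $29,750.00
Next $145,000 at 27% = $39,150.00
Next $198,500 at 19.5% = $38,707.50
Remaining $403,284 at 10.5% = $42,344.82
Fee: $29,750.00 + $39,150.00 + $38,707.50 + $42,344.82 = $149,952.32

$149,952.32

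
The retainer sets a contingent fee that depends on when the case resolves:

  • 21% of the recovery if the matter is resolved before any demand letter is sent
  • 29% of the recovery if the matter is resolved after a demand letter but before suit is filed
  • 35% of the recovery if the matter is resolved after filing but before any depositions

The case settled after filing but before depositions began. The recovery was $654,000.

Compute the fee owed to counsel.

$228,900.00

The matter settled after filing but before depositions began, so the 35% rate applies.
$654,000 × 35% = $228,900.00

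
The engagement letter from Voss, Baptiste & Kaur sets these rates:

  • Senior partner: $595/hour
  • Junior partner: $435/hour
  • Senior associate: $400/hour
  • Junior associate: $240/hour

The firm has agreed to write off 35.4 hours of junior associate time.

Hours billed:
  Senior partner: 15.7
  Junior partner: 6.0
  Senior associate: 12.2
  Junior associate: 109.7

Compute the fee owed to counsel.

Senior partner: 15.7 × $595 = $9,341.50
Junior partner: 6.0 × $435 = $2,610.00
Senior associate: 12.2 × $400 = $4,880.00
Junior associate: 109.7 × $240 = $26,328.00
Subtotal: $43,159.50
Write-off: 35.4 × $240 = $8,496.00
Total: $43,159.50 − $8,496.00 = $34,663.50

$34,663.50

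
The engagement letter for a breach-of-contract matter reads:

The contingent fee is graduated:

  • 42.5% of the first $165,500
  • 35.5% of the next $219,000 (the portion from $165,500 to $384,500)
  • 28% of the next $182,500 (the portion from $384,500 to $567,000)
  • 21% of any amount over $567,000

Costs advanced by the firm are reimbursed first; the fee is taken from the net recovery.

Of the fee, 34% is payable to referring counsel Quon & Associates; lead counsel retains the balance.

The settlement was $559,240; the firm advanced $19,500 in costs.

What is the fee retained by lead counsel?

Fee base (net of costs): $559,240 − $19,500 = $539,740
First $165,500 at 42.5% = $70,337.50
Next $219,000 at 35.5% = $77,745.00
Remaining $155,240 at 28% = $43,467.20
Fee: $70,337.50 + $77,745.00 + $43,467.20 = $191,549.70
Referral share: 34% of $191,549.70 = $65,126.90; lead counsel retains $191,549.70 − $65,126.90 = $126,422.80.

$126,422.80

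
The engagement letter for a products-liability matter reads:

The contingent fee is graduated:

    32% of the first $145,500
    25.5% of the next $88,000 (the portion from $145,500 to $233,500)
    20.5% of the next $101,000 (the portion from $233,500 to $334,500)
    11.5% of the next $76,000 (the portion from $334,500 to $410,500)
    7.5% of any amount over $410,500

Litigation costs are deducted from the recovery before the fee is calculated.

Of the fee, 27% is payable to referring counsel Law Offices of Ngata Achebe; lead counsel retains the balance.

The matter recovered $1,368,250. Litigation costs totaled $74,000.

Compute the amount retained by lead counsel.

$120,250.16

Fee base (net of costs): $1,368,250 − $74,000 = $1,294,250
First $145,500 at 32% = $46,560.00
Next $88,000 at 25.5% = $22,440.00
Next $101,000 at 20.5% = $20,705.00
Next $76,000 at 11.5% = $8,740.00
Remaining $883,750 at 7.5% = $66,281.25
Fee: $46,560.00 + $22,440.00 + $20,705.00 + $8,740.00 + $66,281.25 = $164,726.25
Referral share: 27% of $164,726.25 = $44,476.09; lead counsel retains $164,726.25 − $44,476.09 = $120,250.16.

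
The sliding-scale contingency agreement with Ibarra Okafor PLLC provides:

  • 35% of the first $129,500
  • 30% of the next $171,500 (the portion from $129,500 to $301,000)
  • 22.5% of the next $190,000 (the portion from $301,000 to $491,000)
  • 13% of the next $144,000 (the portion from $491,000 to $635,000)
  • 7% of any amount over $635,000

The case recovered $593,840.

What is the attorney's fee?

$152,894.20

First $129,500 at 35% = $45,325.00
Next $171,500 at 30% = $51,450.00
Next $190,000 at 22.5% = $42,750.00
Remaining $102,840 at 13% = $13,369.20
Fee: $45,325.00 + $51,450.00 + $42,750.00 + $13,369.20 = $152,894.20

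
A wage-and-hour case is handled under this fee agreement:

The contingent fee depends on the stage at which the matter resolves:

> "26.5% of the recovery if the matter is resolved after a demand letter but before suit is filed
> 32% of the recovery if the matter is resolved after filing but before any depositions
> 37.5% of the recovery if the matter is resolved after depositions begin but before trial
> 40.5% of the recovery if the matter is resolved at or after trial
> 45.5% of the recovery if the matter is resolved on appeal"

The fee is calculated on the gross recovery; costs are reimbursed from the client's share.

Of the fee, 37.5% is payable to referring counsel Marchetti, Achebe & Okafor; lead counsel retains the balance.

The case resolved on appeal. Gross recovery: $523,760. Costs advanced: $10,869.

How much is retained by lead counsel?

Fee base is the gross recovery, $523,760; costs are reimbursed separately.
The matter resolved on appeal, so the 45.5% rate applies.
$523,760 × 45.5% = $238,310.80
Referral share: 37.5% of $238,310.80 = $89,366.55; lead counsel retains $238,310.80 − $89,366.55 = $148,944.25.

$148,944.25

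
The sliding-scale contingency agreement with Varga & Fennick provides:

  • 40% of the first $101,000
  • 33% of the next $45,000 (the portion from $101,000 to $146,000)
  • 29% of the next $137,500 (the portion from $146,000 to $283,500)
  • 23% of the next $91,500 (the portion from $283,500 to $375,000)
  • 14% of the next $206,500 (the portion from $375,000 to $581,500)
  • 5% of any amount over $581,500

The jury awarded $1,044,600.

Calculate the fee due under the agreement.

First $101,000 at 40% = $40,400.00
Next $45,000 at 33% = $14,850.00
Next $137,500 at 29% = $39,875.00
Next $91,500 at 23% = $21,045.00
Next $206,500 at 14% = $28,910.00
Remaining $463,100 at 5% = $23,155.00
Fee: $40,400.00 + $14,850.00 + $39,875.00 + $21,045.00 + $28,910.00 + $23,155.00 = $168,235.00

$168,235.00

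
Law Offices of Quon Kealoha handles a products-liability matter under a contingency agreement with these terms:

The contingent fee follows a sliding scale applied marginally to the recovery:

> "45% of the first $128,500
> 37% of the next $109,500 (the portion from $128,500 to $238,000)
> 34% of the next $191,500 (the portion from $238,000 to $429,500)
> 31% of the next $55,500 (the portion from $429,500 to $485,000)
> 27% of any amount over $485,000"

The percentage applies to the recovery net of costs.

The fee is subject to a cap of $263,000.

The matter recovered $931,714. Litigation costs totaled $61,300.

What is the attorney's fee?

$263,000.00

Fee base (net of costs): $931,714 − $61,300 = $870,414
First $128,500 at 45% = $57,825.00
Next $109,500 at 37% = $40,515.00
Next $191,500 at 34% = $65,110.00
Next $55,500 at 31% = $17,205.00
Remaining $385,414 at 27% = $104,061.78
Fee: $57,825.00 + $40,515.00 + $65,110.00 + $17,205.00 + $104,061.78 = $284,716.78
$284,716.78 exceeds the $263,000 cap, so the fee is capped at $263,000.00.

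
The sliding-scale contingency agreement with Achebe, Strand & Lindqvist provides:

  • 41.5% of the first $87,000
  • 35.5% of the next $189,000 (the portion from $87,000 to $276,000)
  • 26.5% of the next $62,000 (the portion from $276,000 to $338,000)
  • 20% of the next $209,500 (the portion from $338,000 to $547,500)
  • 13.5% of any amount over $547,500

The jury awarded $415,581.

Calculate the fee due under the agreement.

$135,146.20

First $87,000 at 41.5% = $36,105.00
Next $189,000 at 35.5% = $67,095.00
Next $62,000 at 26.5% = $16,430.00
Remaining $77,581 at 20% = $15,516.20
Fee: $36,105.00 + $67,095.00 + $16,430.00 + $15,516.20 = $135,146.20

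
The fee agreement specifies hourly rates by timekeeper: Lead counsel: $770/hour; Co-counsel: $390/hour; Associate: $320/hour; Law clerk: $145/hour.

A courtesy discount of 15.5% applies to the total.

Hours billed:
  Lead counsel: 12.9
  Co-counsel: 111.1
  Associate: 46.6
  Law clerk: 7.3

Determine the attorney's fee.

Lead counsel: 12.9 × $770 = $9,933.00
Co-counsel: 111.1 × $390 = $43,329.00
Associate: 46.6 × $320 = $14,912.00
Law clerk: 7.3 × $145 = $1,058.50
Subtotal: $69,232.50
Less 15.5% discount: −$10,731.04
Total: $69,232.50 − $10,731.04 = $58,501.46

$58,501.46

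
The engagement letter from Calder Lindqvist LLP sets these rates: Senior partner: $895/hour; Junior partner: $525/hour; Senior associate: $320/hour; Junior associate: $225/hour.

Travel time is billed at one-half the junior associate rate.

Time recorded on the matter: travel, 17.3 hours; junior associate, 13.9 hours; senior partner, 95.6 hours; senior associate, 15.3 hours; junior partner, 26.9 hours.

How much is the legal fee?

$109,654.25

Senior partner: 95.6 × $895 = $85,562.00
Junior partner: 26.9 × $525 = $14,122.50
Senior associate: 15.3 × $320 = $4,896.00
Junior associate: 13.9 × $225 = $3,127.50
Subtotal: $85,562.00 + $14,122.50 + $4,896.00 + $3,127.50 = $107,708.00
Travel: 17.3 × ($225 ÷ 2) = 17.3 × $112.50 = $1,946.25
Total: $107,708.00 + $1,946.25 = $109,654.25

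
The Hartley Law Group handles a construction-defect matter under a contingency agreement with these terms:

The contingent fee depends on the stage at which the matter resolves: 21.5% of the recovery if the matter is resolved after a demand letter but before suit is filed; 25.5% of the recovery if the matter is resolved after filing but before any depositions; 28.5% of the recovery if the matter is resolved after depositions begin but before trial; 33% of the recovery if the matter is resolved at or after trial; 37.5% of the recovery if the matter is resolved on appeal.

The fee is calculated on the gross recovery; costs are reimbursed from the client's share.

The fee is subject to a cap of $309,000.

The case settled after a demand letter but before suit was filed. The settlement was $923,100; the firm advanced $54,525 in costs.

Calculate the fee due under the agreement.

$198,466.50

Fee base is the gross recovery, $923,100; costs are reimbursed separately.
The matter settled after a demand letter but before suit was filed, so the 21.5% rate applies.
$923,100 × 21.5% = $198,466.50
$198,466.50 is under the $309,000 cap.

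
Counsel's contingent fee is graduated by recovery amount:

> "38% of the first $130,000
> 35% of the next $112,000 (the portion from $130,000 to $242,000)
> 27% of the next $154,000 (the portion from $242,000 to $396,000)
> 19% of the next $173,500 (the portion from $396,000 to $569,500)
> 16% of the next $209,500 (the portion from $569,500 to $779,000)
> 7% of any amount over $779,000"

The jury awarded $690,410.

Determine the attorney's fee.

$182,490.60

First $130,000 at 38% = $49,400.00
Next $112,000 at 35% = $39,200.00
Next $154,000 at 27% = $41,580.00
Next $173,500 at 19% = $32,965.00
Remaining $120,910 at 16% = $19,345.60
Fee: $49,400.00 + $39,200.00 + $41,580.00 + $32,965.00 + $19,345.60 = $182,490.60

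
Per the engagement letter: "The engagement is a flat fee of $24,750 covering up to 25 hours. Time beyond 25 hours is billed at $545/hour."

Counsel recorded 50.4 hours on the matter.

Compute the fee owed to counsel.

$38,593.00

Flat fee: $24,750.00
Excess hours: 50.4 − 25 = 25.4
Overrun: 25.4 × $545 = $13,843.00
Total: $24,750.00 + $13,843.00 = $38,593.00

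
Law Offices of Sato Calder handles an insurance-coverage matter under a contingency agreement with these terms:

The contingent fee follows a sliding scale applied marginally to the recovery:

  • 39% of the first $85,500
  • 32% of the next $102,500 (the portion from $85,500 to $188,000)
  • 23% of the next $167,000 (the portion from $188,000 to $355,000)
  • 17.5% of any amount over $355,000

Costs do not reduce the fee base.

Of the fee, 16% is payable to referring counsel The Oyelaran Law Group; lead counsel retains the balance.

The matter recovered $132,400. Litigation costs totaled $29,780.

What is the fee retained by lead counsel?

$40,616.52

Fee base is the gross recovery, $132,400; costs are reimbursed separately.
First $85,500 at 39% = $33,345.00
Remaining $46,900 at 32% = $15,008.00
Fee: $33,345.00 + $15,008.00 = $48,353.00
Referral share: 16% of $48,353.00 = $7,736.48; lead counsel retains $48,353.00 − $7,736.48 = $40,616.52.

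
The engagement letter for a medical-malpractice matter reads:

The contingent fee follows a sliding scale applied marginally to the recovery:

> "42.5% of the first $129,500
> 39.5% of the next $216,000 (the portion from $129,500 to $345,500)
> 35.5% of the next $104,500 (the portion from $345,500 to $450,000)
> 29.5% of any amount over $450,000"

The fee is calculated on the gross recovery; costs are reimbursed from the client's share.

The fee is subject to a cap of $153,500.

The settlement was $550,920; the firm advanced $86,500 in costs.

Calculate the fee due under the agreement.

$153,500.00

Fee base is the gross recovery, $550,920; costs are reimbursed separately.
First $129,500 at 42.5% = $55,037.50
Next $216,000 at 39.5% = $85,320.00
Next $104,500 at 35.5% = $37,097.50
Remaining $100,920 at 29.5% = $29,771.40
Fee: $55,037.50 + $85,320.00 + $37,097.50 + $29,771.40 = $207,226.40
$207,226.40 exceeds the $153,500 cap, so the fee is capped at $153,500.00.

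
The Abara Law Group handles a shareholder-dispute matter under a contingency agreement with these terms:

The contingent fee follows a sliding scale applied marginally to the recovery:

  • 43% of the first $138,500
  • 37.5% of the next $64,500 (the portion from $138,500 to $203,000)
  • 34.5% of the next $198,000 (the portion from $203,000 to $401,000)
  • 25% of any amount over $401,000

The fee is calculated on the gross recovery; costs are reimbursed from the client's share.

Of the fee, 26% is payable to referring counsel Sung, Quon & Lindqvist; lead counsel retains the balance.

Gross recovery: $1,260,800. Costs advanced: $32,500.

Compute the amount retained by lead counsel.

Fee base is the gross recovery, $1,260,800; costs are reimbursed separately.
First $138,500 at 43% = $59,555.00
Next $64,500 at 37.5% = $24,187.50
Next $198,000 at 34.5% = $68,310.00
Remaining $859,800 at 25% = $214,950.00
Fee: $59,555.00 + $24,187.50 + $68,310.00 + $214,950.00 = $367,002.50
Referral share: 26% of $367,002.50 = $95,420.65; lead counsel retains $367,002.50 − $95,420.65 = $271,581.85.

$271,581.85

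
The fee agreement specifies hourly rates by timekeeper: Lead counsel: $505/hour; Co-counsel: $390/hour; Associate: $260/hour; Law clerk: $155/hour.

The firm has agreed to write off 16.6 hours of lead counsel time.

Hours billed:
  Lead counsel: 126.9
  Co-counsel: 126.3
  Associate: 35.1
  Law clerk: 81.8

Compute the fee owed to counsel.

Lead counsel: 126.9 × $505 = $64,084.50
Co-counsel: 126.3 × $390 = $49,257.00
Associate: 35.1 × $260 = $9,126.00
Law clerk: 81.8 × $155 = $12,679.00
Subtotal: $135,146.50
Write-off: 16.6 × $505 = $8,383.00
Total: $135,146.50 − $8,383.00 = $126,763.50

$126,763.50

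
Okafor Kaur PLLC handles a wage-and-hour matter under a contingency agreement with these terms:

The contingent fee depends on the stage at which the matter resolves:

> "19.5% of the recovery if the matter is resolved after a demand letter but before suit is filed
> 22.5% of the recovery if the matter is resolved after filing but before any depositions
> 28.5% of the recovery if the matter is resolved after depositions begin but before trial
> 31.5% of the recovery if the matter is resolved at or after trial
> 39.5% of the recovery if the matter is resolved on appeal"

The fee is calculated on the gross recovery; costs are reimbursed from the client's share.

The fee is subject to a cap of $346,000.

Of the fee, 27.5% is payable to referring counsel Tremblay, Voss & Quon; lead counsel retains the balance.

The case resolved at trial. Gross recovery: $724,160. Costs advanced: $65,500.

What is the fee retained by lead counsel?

Fee base is the gross recovery, $724,160; costs are reimbursed separately.
The matter resolved at trial, so the 31.5% rate applies.
$724,160 × 31.5% = $228,110.40
$228,110.40 is under the $346,000 cap.
Referral share: 27.5% of $228,110.40 = $62,730.36; lead counsel retains $228,110.40 − $62,730.36 = $165,380.04.

$165,380.04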